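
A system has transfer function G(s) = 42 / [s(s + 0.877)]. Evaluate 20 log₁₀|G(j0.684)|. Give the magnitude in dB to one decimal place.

34.8 dB

|j0.684 + 0.877| = √(0.684² + 0.877²) = 1.112
|j0.684| = 0.684
|G(j0.684)| = 42 / (1.112 × 0.684) = 55.209
20 log₁₀(55.209) = 34.84 dB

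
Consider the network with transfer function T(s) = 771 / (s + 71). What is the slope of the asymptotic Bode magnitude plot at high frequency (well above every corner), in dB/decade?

-20 dB/decade

With 0 zeros and 1 pole, the high-frequency asymptotic slope is 20 × (0 − 1) = -20 dB/decade.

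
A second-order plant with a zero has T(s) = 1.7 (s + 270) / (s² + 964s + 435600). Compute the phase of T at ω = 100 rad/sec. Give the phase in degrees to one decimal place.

7.6°

∠(j100 + 270) = arctan(100/270) = 20.32°
∠[(j100)² + 964(j100) + 435600] = ∠[4.256e+05 + j96400] = 12.76°
∠T(j100) = 20.32° − 12.76° = 7.56°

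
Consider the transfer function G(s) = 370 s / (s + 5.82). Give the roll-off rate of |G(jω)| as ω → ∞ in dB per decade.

With 1 zero and 1 pole, the high-frequency asymptotic slope is 20 × (1 − 1) = 0 dB/decade.

0 dB/decade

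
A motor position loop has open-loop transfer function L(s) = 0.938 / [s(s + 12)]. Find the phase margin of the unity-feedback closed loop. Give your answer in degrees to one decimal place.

89.6 deg

Gain crossover: |L(jω)| = 1 at ω ≈ 0.0782 rad/sec.
∠L(j0.0782) = −90° − arctan(0.0782/12) ≈ -90.37°
PM = 180° + (-90.37°) = 89.63°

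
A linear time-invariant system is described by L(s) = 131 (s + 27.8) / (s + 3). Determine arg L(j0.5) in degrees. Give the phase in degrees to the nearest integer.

∠(j0.5 + 27.8) = arctan(0.5/27.8) = 1.03°
∠(j0.5 + 3) = arctan(0.5/3) = 9.46°
∠L(j0.5) = 1.03° − 9.46° = -8.43°

-8°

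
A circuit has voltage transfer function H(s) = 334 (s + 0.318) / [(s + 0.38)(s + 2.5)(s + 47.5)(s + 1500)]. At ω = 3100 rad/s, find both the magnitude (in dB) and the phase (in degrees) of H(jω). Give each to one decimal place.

|j3100 + 0.318| = √(3100² + 0.318²) = 3100
|j3100 + 0.38| = √(3100² + 0.38²) = 3100
|j3100 + 2.5| = √(3100² + 2.5²) = 3100
|j3100 + 47.5| = √(3100² + 47.5²) = 3100
|j3100 + 1500| = √(3100² + 1500²) = 3444
|H(j3100)| = 334 × 3100 / (3100 × 3100 × 3100 × 3444) = 1.0091e-08
20 log₁₀(1.0091e-08) = -159.92 dB
∠(j3100 + 0.318) = arctan(3100/0.318) = 89.99°
∠(j3100 + 0.38) = arctan(3100/0.38) = 89.99°
∠(j3100 + 2.5) = arctan(3100/2.5) = 89.95°
∠(j3100 + 47.5) = arctan(3100/47.5) = 89.12°
∠(j3100 + 1500) = arctan(3100/1500) = 64.18°
∠H(j3100) = 89.99° − (89.99° + 89.95° + 89.12° + 64.18°) = -243.25°

|H| = -159.9 dB, ∠H = -243.3°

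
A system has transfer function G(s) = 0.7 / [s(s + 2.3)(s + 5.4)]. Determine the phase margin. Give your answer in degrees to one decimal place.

Gain crossover: |G(jω)| = 1 at ω ≈ 0.0563 rad/s.
∠G(j0.0563) = −90° − arctan(0.0563/2.3) − arctan(0.0563/5.4) ≈ -92.00°
PM = 180° + (-92.00°) = 88.00°

88.0 deg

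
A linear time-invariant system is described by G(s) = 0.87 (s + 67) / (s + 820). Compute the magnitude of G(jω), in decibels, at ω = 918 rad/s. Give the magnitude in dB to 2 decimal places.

-3.73 dB

|j918 + 67| = √(918² + 67²) = 920.4
|j918 + 820| = √(918² + 820²) = 1231
|G(j918)| = 0.87 × 920.4 / 1231 = 0.65057
20 log₁₀(0.65057) = -3.734 dB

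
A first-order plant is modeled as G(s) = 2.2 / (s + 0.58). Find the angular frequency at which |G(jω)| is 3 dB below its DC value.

0.58 rad/sec

For a single-pole low-pass, the −3 dB point is at the pole: ω = 0.58 rad/sec.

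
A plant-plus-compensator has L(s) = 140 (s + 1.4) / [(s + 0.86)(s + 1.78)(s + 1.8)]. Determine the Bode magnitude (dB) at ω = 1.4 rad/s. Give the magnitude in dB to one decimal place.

30.3 dB

|j1.4 + 1.4| = √(1.4² + 1.4²) = 1.98
|j1.4 + 0.86| = √(1.4² + 0.86²) = 1.643
|j1.4 + 1.78| = √(1.4² + 1.78²) = 2.265
|j1.4 + 1.8| = √(1.4² + 1.8²) = 2.28
|L(j1.4)| = 140 × 1.98 / (1.643 × 2.265 × 2.28) = 32.668
20 log₁₀(32.668) = 30.28 dB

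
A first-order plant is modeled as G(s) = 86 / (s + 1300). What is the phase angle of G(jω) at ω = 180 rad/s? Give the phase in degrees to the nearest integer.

-8 deg

∠(j180 + 1300) = arctan(180/1300) = 7.88°
∠G(j180) = −7.88° = -7.88°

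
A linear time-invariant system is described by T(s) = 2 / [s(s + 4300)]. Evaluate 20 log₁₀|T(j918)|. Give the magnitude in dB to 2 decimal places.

-126.10 dB

|j918 + 4300| = √(918² + 4300²) = 4397
|j918| = 918
|T(j918)| = 2 / (4397 × 918) = 4.955e-07
20 log₁₀(4.955e-07) = -126.099 dB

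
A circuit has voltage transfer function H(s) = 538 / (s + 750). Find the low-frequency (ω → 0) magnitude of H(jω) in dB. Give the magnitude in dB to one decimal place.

-2.9 dB

H(0) = 538 / 750 = 0.71733
20 log₁₀(0.71733) = -2.89 dB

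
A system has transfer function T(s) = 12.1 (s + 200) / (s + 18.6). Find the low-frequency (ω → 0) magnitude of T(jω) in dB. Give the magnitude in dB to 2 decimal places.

42.29 dB

T(0) = 12.1 × 200 / 18.6 = 130.11
20 log₁₀(130.11) = 42.286 dB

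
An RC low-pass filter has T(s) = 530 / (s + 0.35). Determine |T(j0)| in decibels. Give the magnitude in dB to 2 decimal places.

63.60 dB

T(0) = 530 / 0.35 = 1514.3
20 log₁₀(1514.3) = 63.604 dB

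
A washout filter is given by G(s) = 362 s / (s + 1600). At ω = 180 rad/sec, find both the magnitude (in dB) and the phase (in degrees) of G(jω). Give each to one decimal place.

|j180| = 180
|j180 + 1600| = √(180² + 1600²) = 1610
|G(j180)| = 362 × 180 / 1610 = 40.47
20 log₁₀(40.47) = 32.14 dB
∠(j180) = 90.00°
∠(j180 + 1600) = arctan(180/1600) = 6.42°
∠G(j180) = 90.00° − 6.42° = 83.58°

|G| = 32.1 dB, ∠G = 83.6°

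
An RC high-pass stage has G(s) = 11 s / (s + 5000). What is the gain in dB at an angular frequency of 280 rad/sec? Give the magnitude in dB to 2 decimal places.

|j280| = 280
|j280 + 5000| = √(280² + 5000²) = 5008
|G(j280)| = 11 × 280 / 5008 = 0.61504
20 log₁₀(0.61504) = -4.222 dB

-4.22 dB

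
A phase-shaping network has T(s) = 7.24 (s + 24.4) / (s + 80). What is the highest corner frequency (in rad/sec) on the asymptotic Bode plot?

80 rad/sec

Break frequencies occur at each pole and zero magnitude: 24.4 rad/sec, 80 rad/sec.
The highest is 80 rad/sec.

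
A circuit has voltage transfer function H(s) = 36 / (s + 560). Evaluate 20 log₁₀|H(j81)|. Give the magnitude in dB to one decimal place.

-23.9 dB

|j81 + 560| = √(81² + 560²) = 565.8
|H(j81)| = 36 / 565.8 = 0.063624
20 log₁₀(0.063624) = -23.93 dB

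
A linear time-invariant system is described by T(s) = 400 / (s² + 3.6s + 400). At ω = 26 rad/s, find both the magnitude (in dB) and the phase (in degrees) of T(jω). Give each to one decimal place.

|(j26)² + 3.6(j26) + 400| = |-276 + j93.6| = 291.4
|T(j26)| = 400 / 291.4 = 1.3725
20 log₁₀(1.3725) = 2.75 dB
∠[(j26)² + 3.6(j26) + 400] = ∠[-276 + j93.6] = 161.27°
∠T(j26) = −161.27° = -161.27°

|T| = 2.8 dB, ∠T = -161.3°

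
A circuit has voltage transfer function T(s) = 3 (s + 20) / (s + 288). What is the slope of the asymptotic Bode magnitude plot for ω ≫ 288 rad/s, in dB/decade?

With 1 zero and 1 pole, the high-frequency asymptotic slope is 20 × (1 − 1) = 0 dB/decade.

0 dB/decade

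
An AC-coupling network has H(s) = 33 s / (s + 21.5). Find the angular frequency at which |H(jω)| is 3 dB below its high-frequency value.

21.5 rad/s

For a single-pole high-pass, the −3 dB point is at the pole: ω = 21.5 rad/s.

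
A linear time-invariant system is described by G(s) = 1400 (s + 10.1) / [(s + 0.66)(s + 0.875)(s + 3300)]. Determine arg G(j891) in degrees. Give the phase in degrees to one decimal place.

∠(j891 + 10.1) = arctan(891/10.1) = 89.35°
∠(j891 + 0.66) = arctan(891/0.66) = 89.96°
∠(j891 + 0.875) = arctan(891/0.875) = 89.94°
∠(j891 + 3300) = arctan(891/3300) = 15.11°
∠G(j891) = 89.35° − (89.96° + 89.94° + 15.11°) = -105.66°

-105.7°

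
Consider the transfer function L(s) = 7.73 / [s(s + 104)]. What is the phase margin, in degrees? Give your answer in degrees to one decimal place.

Gain crossover: |L(jω)| = 1 at ω ≈ 0.0743 rad s⁻¹.
∠L(j0.0743) = −90° − arctan(0.0743/104) ≈ -90.04°
PM = 180° + (-90.04°) = 89.96°

90.0 deg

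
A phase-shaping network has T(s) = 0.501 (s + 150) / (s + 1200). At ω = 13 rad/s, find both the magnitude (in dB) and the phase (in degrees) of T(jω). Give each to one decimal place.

|T| = -24.0 dB, ∠T = 4.3°

|j13 + 150| = √(13² + 150²) = 150.6
|j13 + 1200| = √(13² + 1200²) = 1200
|T(j13)| = 0.501 × 150.6 / 1200 = 0.062856
20 log₁₀(0.062856) = -24.03 dB
∠(j13 + 150) = arctan(13/150) = 4.95°
∠(j13 + 1200) = arctan(13/1200) = 0.62°
∠T(j13) = 4.95° − 0.62° = 4.33°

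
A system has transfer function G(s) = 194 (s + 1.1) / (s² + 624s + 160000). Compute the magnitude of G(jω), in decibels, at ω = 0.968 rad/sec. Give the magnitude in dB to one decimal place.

|j0.968 + 1.1| = √(0.968² + 1.1²) = 1.465
|(j0.968)² + 624(j0.968) + 160000| = |1.6e+05 + j604.03| = 1.6e+05
|G(j0.968)| = 194 × 1.465 / 1.6e+05 = 0.0017766
20 log₁₀(0.0017766) = -55.01 dB

-55.0 dB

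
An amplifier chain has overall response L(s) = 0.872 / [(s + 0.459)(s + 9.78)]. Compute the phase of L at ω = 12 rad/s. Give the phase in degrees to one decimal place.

-138.6°

∠(j12 + 0.459) = arctan(12/0.459) = 87.81°
∠(j12 + 9.78) = arctan(12/9.78) = 50.82°
∠L(j12) = − (87.81° + 50.82°) = -138.63°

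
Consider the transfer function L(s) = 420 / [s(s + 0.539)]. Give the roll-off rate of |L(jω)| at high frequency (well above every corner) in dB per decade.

-40 dB/decade

With 0 zeros and 2 poles, the high-frequency asymptotic slope is 20 × (0 − 2) = -40 dB/decade.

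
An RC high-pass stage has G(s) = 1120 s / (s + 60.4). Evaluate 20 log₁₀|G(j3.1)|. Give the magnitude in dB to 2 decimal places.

|j3.1| = 3.1
|j3.1 + 60.4| = √(3.1² + 60.4²) = 60.48
|G(j3.1)| = 1120 × 3.1 / 60.48 = 57.408
20 log₁₀(57.408) = 35.179 dB

35.18 dB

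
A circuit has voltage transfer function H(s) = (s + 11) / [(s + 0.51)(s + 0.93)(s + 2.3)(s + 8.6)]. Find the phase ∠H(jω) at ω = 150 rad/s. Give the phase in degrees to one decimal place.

-269.5 deg

∠(j150 + 11) = arctan(150/11) = 85.81°
∠(j150 + 0.51) = arctan(150/0.51) = 89.81°
∠(j150 + 0.93) = arctan(150/0.93) = 89.64°
∠(j150 + 2.3) = arctan(150/2.3) = 89.12°
∠(j150 + 8.6) = arctan(150/8.6) = 86.72°
∠H(j150) = 85.81° − (89.81° + 89.64° + 89.12° + 86.72°) = -269.48°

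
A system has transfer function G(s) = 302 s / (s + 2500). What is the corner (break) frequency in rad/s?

The single real pole at s = −2500 gives a corner at ω = 2500 rad/s.

2500 rad/s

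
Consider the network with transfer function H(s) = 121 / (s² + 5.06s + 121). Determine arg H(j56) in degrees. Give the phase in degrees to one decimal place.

-174.6°

∠[(j56)² + 5.06(j56) + 121] = ∠[-3015 + j283.36] = 174.63°
∠H(j56) = −174.63° = -174.63°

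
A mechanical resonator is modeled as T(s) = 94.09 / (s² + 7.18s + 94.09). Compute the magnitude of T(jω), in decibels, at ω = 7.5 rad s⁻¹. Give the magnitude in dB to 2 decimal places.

|(j7.5)² + 7.18(j7.5) + 94.09| = |37.84 + j53.85| = 65.82
|T(j7.5)| = 94.09 / 65.82 = 1.4296
20 log₁₀(1.4296) = 3.104 dB

3.10 dB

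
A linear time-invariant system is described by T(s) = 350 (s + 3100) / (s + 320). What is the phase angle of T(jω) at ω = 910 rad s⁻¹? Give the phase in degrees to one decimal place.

-54.3°

∠(j910 + 3100) = arctan(910/3100) = 16.36°
∠(j910 + 320) = arctan(910/320) = 70.63°
∠T(j910) = 16.36° − 70.63° = -54.27°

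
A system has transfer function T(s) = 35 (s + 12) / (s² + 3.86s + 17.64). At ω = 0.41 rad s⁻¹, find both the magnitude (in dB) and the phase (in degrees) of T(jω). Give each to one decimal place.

|T| = 27.6 dB, ∠T = -3.2°

|j0.41 + 12| = √(0.41² + 12²) = 12.01
|(j0.41)² + 3.86(j0.41) + 17.64| = |17.472 + j1.5826| = 17.54
|T(j0.41)| = 35 × 12.01 / 17.54 = 23.955
20 log₁₀(23.955) = 27.59 dB
∠(j0.41 + 12) = arctan(0.41/12) = 1.96°
∠[(j0.41)² + 3.86(j0.41) + 17.64] = ∠[17.472 + j1.5826] = 5.18°
∠T(j0.41) = 1.96° − 5.18° = -3.22°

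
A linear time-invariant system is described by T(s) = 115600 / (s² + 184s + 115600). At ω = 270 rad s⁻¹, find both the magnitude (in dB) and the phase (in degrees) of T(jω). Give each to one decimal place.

|(j270)² + 184(j270) + 115600| = |42700 + j49680| = 6.551e+04
|T(j270)| = 115600 / 6.551e+04 = 1.7647
20 log₁₀(1.7647) = 4.93 dB
∠[(j270)² + 184(j270) + 115600] = ∠[42700 + j49680] = 49.32°
∠T(j270) = −49.32° = -49.32°

|T| = 4.9 dB, ∠T = -49.3°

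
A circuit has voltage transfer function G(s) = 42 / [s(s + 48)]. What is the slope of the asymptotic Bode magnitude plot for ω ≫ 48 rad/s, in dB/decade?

-40 dB/decade

With 0 zeros and 2 poles, the high-frequency asymptotic slope is 20 × (0 − 2) = -40 dB/decade.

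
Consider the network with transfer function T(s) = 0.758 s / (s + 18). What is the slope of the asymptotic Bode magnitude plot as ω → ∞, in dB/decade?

0 dB/decade

With 1 zero and 1 pole, the high-frequency asymptotic slope is 20 × (1 − 1) = 0 dB/decade.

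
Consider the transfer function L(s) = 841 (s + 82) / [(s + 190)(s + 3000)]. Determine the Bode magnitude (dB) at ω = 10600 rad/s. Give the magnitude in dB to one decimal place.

-22.3 dB

|j10600 + 82| = √(10600² + 82²) = 1.06e+04
|j10600 + 190| = √(10600² + 190²) = 1.06e+04
|j10600 + 3000| = √(10600² + 3000²) = 1.102e+04
|L(j10600)| = 841 × 1.06e+04 / (1.06e+04 × 1.102e+04) = 0.076331
20 log₁₀(0.076331) = -22.35 dB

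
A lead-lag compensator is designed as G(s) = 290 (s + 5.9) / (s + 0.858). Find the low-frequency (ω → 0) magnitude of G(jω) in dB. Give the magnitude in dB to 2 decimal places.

66.00 dB

G(0) = 290 × 5.9 / 0.858 = 1994.2
20 log₁₀(1994.2) = 65.995 dB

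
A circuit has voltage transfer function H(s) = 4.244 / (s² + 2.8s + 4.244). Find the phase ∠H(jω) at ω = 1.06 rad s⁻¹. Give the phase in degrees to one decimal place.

∠[(j1.06)² + 2.8(j1.06) + 4.244] = ∠[3.1204 + j2.968] = 43.57°
∠H(j1.06) = −43.57° = -43.57°

-43.6 deg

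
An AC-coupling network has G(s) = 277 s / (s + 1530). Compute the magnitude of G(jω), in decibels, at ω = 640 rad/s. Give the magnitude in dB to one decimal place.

40.6 dB

|j640| = 640
|j640 + 1530| = √(640² + 1530²) = 1658
|G(j640)| = 277 × 640 / 1658 = 106.89
20 log₁₀(106.89) = 40.58 dB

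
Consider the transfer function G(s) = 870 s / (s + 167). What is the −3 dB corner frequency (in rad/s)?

For a single-pole high-pass, the −3 dB point is at the pole: ω = 167 rad/s.

167 rad/s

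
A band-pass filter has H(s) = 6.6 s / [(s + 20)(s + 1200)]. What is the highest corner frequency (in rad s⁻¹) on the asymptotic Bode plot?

1200 rad s⁻¹

Break frequencies occur at each pole and zero magnitude: 20 rad s⁻¹, 1200 rad s⁻¹.
The highest is 1200 rad s⁻¹.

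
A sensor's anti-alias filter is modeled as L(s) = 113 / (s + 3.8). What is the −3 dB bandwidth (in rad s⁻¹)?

For a single-pole low-pass, the −3 dB point is at the pole: ω = 3.8 rad s⁻¹.

3.8 rad s⁻¹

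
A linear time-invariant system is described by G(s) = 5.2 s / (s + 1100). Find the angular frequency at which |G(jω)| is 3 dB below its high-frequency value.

1100 rad/s

For a single-pole high-pass, the −3 dB point is at the pole: ω = 1100 rad/s.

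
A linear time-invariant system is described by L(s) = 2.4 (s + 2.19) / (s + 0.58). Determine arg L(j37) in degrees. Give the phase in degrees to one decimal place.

-2.5°

∠(j37 + 2.19) = arctan(37/2.19) = 86.61°
∠(j37 + 0.58) = arctan(37/0.58) = 89.10°
∠L(j37) = 86.61° − 89.10° = -2.49°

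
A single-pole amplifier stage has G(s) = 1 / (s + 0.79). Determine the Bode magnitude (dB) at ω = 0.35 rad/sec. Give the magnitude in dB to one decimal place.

|j0.35 + 0.79| = √(0.35² + 0.79²) = 0.8641
|G(j0.35)| = 1 / 0.8641 = 1.1573
20 log₁₀(1.1573) = 1.27 dB

1.3 dB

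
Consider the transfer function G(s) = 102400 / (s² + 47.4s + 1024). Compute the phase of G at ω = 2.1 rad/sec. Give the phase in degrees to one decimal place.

-5.6°

∠[(j2.1)² + 47.4(j2.1) + 1024] = ∠[1019.6 + j99.54] = 5.58°
∠G(j2.1) = −5.58° = -5.58°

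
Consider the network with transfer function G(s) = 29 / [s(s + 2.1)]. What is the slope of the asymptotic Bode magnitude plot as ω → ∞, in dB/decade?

With 0 zeros and 2 poles, the high-frequency asymptotic slope is 20 × (0 − 2) = -40 dB/decade.

-40 dB/decade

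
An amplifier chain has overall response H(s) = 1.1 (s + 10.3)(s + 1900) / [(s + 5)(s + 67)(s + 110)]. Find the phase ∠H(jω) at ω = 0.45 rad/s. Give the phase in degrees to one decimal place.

∠(j0.45 + 10.3) = arctan(0.45/10.3) = 2.50°
∠(j0.45 + 1900) = arctan(0.45/1900) = 0.01°
∠(j0.45 + 5) = arctan(0.45/5) = 5.14°
∠(j0.45 + 67) = arctan(0.45/67) = 0.38°
∠(j0.45 + 110) = arctan(0.45/110) = 0.23°
∠H(j0.45) = 2.50° + 0.01° − (5.14° + 0.38° + 0.23°) = -3.25°

-3.2°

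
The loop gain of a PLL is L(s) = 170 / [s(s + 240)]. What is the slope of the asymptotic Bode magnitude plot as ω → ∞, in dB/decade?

-40 dB/decade

With 0 zeros and 2 poles, the high-frequency asymptotic slope is 20 × (0 − 2) = -40 dB/decade.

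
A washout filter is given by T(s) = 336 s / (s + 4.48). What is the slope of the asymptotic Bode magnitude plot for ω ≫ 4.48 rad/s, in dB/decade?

0 dB/decade

With 1 zero and 1 pole, the high-frequency asymptotic slope is 20 × (1 − 1) = 0 dB/decade.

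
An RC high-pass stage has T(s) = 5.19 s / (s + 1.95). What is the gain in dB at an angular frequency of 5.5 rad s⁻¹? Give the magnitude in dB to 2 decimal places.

|j5.5| = 5.5
|j5.5 + 1.95| = √(5.5² + 1.95²) = 5.835
|T(j5.5)| = 5.19 × 5.5 / 5.835 = 4.8917
20 log₁₀(4.8917) = 13.789 dB

13.79 dB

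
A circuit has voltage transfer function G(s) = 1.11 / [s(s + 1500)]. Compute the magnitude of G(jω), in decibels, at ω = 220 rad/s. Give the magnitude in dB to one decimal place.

-109.6 dB

|j220 + 1500| = √(220² + 1500²) = 1516
|j220| = 220
|G(j220)| = 1.11 / (1516 × 220) = 3.328e-06
20 log₁₀(3.328e-06) = -109.56 dB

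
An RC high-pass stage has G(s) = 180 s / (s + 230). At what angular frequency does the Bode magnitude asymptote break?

The single real pole at s = −230 gives a corner at ω = 230 rad/sec.

230 rad/sec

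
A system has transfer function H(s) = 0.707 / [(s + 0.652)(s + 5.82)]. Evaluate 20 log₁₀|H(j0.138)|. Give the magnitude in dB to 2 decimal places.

-14.79 dB

|j0.138 + 0.652| = √(0.138² + 0.652²) = 0.6664
|j0.138 + 5.82| = √(0.138² + 5.82²) = 5.822
|H(j0.138)| = 0.707 / (0.6664 × 5.822) = 0.18223
20 log₁₀(0.18223) = -14.788 dB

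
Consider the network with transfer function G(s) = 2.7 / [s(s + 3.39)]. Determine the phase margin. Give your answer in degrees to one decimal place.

Gain crossover: |G(jω)| = 1 at ω ≈ 0.776 rad/s.
∠G(j0.776) = −90° − arctan(0.776/3.39) ≈ -102.90°
PM = 180° + (-102.90°) = 77.10°

77.1°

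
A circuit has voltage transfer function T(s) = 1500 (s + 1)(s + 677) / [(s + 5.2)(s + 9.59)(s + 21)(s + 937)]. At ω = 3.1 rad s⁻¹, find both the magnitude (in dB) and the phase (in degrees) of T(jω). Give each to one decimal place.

|j3.1 + 1| = √(3.1² + 1²) = 3.257
|j3.1 + 677| = √(3.1² + 677²) = 677
|j3.1 + 5.2| = √(3.1² + 5.2²) = 6.054
|j3.1 + 9.59| = √(3.1² + 9.59²) = 10.08
|j3.1 + 21| = √(3.1² + 21²) = 21.23
|j3.1 + 937| = √(3.1² + 937²) = 937
|T(j3.1)| = 1500 × 3.257 × 677 / (6.054 × 10.08 × 21.23 × 937) = 2.7256
20 log₁₀(2.7256) = 8.71 dB
∠(j3.1 + 1) = arctan(3.1/1) = 72.12°
∠(j3.1 + 677) = arctan(3.1/677) = 0.26°
∠(j3.1 + 5.2) = arctan(3.1/5.2) = 30.80°
∠(j3.1 + 9.59) = arctan(3.1/9.59) = 17.91°
∠(j3.1 + 21) = arctan(3.1/21) = 8.40°
∠(j3.1 + 937) = arctan(3.1/937) = 0.19°
∠T(j3.1) = 72.12° + 0.26° − (30.80° + 17.91° + 8.40° + 0.19°) = 15.08°

|T| = 8.7 dB, ∠T = 15.1°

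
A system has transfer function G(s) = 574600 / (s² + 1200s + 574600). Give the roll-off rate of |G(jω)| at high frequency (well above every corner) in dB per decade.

With 0 zeros and 2 poles, the high-frequency asymptotic slope is 20 × (0 − 2) = -40 dB/decade.

-40 dB/decade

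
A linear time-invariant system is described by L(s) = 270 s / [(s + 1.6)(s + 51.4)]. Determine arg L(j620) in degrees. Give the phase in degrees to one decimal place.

-85.1°

∠(j620) = 90.00°
∠(j620 + 1.6) = arctan(620/1.6) = 89.85°
∠(j620 + 51.4) = arctan(620/51.4) = 85.26°
∠L(j620) = 90.00° − (89.85° + 85.26°) = -85.11°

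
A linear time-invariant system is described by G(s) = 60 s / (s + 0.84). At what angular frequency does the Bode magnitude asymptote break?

The single real pole at s = −0.84 gives a corner at ω = 0.84 rad/s.

0.84 rad/s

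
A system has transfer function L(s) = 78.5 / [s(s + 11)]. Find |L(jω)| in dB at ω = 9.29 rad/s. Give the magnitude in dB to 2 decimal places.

|j9.29 + 11| = √(9.29² + 11²) = 14.4
|j9.29| = 9.29
|L(j9.29)| = 78.5 / (14.4 × 9.29) = 0.58688
20 log₁₀(0.58688) = -4.629 dB

-4.63 dB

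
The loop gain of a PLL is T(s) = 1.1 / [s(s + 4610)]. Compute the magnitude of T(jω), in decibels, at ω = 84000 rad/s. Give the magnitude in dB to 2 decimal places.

|j84000 + 4610| = √(84000² + 4610²) = 8.413e+04
|j84000| = 8.4e+04
|T(j84000)| = 1.1 / (8.413e+04 × 8.4e+04) = 1.5566e-10
20 log₁₀(1.5566e-10) = -196.156 dB

-196.16 dB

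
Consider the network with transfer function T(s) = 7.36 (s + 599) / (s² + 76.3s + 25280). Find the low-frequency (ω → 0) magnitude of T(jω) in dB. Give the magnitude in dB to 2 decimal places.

T(0) = 7.36 × 599 / 25280 = 0.17439
20 log₁₀(0.17439) = -15.169 dB

-15.17 dB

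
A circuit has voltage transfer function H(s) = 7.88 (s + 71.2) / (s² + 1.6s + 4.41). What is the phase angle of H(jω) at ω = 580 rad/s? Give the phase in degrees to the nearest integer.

-97°

∠(j580 + 71.2) = arctan(580/71.2) = 83.00°
∠[(j580)² + 1.6(j580) + 4.41] = ∠[-3.364e+05 + j928] = 179.84°
∠H(j580) = 83.00° − 179.84° = -96.84°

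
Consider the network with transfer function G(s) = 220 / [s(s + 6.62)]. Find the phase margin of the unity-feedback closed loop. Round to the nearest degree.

Gain crossover: |G(jω)| = 1 at ω ≈ 14.1 rad/s.
∠G(j14.1) = −90° − arctan(14.1/6.62) ≈ -154.87°
PM = 180° + (-154.87°) = 25.13°

25°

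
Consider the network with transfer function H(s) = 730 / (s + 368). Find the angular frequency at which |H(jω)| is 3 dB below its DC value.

For a single-pole low-pass, the −3 dB point is at the pole: ω = 368 rad/sec.

368 rad/sec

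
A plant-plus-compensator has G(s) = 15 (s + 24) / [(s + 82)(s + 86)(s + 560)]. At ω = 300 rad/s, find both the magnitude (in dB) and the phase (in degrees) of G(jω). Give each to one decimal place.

|G| = -82.7 dB, ∠G = -91.5°

|j300 + 24| = √(300² + 24²) = 301
|j300 + 82| = √(300² + 82²) = 311
|j300 + 86| = √(300² + 86²) = 312.1
|j300 + 560| = √(300² + 560²) = 635.3
|G(j300)| = 15 × 301 / (311 × 312.1 × 635.3) = 7.3212e-05
20 log₁₀(7.3212e-05) = -82.71 dB
∠(j300 + 24) = arctan(300/24) = 85.43°
∠(j300 + 82) = arctan(300/82) = 74.71°
∠(j300 + 86) = arctan(300/86) = 74.00°
∠(j300 + 560) = arctan(300/560) = 28.18°
∠G(j300) = 85.43° − (74.71° + 74.00° + 28.18°) = -91.47°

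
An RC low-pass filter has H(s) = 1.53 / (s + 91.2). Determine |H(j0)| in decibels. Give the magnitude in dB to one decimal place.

-35.5 dB

H(0) = 1.53 / 91.2 = 0.016776
20 log₁₀(0.016776) = -35.51 dB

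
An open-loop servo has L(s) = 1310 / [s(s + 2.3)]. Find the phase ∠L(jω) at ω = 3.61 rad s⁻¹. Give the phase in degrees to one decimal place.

-147.5°

∠(j3.61 + 2.3) = arctan(3.61/2.3) = 57.50°
∠(j3.61) = 90.00°
∠L(j3.61) = − (57.50° + 90.00°) = -147.50°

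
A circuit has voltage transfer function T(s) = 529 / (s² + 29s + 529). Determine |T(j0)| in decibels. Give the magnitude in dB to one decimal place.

0.0 dB

T(0) = 529 / 529 = 1
20 log₁₀(1) = 0.00 dB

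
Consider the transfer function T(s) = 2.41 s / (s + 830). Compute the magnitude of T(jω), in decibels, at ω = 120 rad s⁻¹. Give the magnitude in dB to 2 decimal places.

|j120| = 120
|j120 + 830| = √(120² + 830²) = 838.6
|T(j120)| = 2.41 × 120 / 838.6 = 0.34485
20 log₁₀(0.34485) = -9.247 dB

-9.25 dB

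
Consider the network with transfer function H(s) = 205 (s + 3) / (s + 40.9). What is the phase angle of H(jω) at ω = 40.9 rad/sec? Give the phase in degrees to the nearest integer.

41°

∠(j40.9 + 3) = arctan(40.9/3) = 85.80°
∠(j40.9 + 40.9) = arctan(40.9/40.9) = 45.00°
∠H(j40.9) = 85.80° − 45.00° = 40.80°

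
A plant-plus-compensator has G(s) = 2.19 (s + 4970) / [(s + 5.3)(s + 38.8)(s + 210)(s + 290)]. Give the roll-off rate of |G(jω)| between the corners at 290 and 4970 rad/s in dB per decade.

-80 dB/decade

In this band the factors already past their corner are: pole at 5.3, pole at 38.8, pole at 210, pole at 290; net slope = -80 dB/decade.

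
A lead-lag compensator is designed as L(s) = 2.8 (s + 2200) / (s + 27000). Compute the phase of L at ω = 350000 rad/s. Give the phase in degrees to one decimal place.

4.1°

∠(j350000 + 2200) = arctan(350000/2200) = 89.64°
∠(j350000 + 27000) = arctan(350000/27000) = 85.59°
∠L(j350000) = 89.64° − 85.59° = 4.05°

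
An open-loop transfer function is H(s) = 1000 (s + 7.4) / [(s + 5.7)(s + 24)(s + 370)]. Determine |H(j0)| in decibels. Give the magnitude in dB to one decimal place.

H(0) = 1000 × 7.4 / (5.7 × 24 × 370) = 0.1462
20 log₁₀(0.1462) = -16.70 dB

-16.7 dB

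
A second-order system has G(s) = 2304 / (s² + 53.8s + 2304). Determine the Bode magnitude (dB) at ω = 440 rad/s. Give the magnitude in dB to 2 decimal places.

-38.45 dB

|(j440)² + 53.8(j440) + 2304| = |-1.913e+05 + j23672| = 1.928e+05
|G(j440)| = 2304 / 1.928e+05 = 0.011953
20 log₁₀(0.011953) = -38.450 dB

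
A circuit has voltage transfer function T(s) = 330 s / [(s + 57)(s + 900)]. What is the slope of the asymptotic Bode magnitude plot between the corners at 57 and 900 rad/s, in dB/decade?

0 dB/decade

In this band the factors already past their corner are: 1 differentiator zero, pole at 57; net slope = 0 dB/decade.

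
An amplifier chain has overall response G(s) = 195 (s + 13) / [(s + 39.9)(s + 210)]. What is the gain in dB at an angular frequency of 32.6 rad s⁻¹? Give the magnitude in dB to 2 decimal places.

-4.08 dB

|j32.6 + 13| = √(32.6² + 13²) = 35.1
|j32.6 + 39.9| = √(32.6² + 39.9²) = 51.52
|j32.6 + 210| = √(32.6² + 210²) = 212.5
|G(j32.6)| = 195 × 35.1 / (51.52 × 212.5) = 0.62502
20 log₁₀(0.62502) = -4.082 dB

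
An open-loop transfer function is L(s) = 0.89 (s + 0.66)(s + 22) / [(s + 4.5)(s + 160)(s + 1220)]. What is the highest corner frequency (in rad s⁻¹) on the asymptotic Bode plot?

1220 rad s⁻¹

Break frequencies occur at each pole and zero magnitude: 0.66 rad s⁻¹, 4.5 rad s⁻¹, 22 rad s⁻¹, 160 rad s⁻¹, 1220 rad s⁻¹.
The highest is 1220 rad s⁻¹.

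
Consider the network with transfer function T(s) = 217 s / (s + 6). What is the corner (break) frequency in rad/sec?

The single real pole at s = −6 gives a corner at ω = 6 rad/sec.

6 rad/sec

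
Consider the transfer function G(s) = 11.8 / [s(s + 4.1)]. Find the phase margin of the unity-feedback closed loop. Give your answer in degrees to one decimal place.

Gain crossover: |G(jω)| = 1 at ω ≈ 2.47 rad s⁻¹.
∠G(j2.47) = −90° − arctan(2.47/4.1) ≈ -121.03°
PM = 180° + (-121.03°) = 58.97°

59.0 deg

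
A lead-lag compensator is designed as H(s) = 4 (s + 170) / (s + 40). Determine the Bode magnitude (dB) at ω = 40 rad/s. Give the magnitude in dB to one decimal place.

21.8 dB

|j40 + 170| = √(40² + 170²) = 174.6
|j40 + 40| = √(40² + 40²) = 56.57
|H(j40)| = 4 × 174.6 / 56.57 = 12.349
20 log₁₀(12.349) = 21.83 dB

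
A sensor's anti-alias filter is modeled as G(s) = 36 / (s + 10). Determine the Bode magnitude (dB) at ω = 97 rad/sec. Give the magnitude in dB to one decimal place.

-8.7 dB

|j97 + 10| = √(97² + 10²) = 97.51
|G(j97)| = 36 / 97.51 = 0.36918
20 log₁₀(0.36918) = -8.66 dB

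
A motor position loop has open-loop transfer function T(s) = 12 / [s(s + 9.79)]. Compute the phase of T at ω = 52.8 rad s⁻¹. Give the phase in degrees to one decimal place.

-169.5 deg

∠(j52.8 + 9.79) = arctan(52.8/9.79) = 79.50°
∠(j52.8) = 90.00°
∠T(j52.8) = − (79.50° + 90.00°) = -169.50°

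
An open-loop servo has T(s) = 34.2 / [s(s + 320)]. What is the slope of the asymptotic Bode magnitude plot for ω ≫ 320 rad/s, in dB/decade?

-40 dB/decade

With 0 zeros and 2 poles, the high-frequency asymptotic slope is 20 × (0 − 2) = -40 dB/decade.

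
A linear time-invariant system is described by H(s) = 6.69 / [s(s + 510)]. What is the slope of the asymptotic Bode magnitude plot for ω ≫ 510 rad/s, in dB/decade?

With 0 zeros and 2 poles, the high-frequency asymptotic slope is 20 × (0 − 2) = -40 dB/decade.

-40 dB/decade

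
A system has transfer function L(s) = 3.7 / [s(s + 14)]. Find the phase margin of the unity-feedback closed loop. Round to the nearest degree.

89°

Gain crossover: |L(jω)| = 1 at ω ≈ 0.264 rad s⁻¹.
∠L(j0.264) = −90° − arctan(0.264/14) ≈ -91.08°
PM = 180° + (-91.08°) = 88.92°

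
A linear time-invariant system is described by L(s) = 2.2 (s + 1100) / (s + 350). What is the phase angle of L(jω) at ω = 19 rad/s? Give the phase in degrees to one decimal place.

-2.1°

∠(j19 + 1100) = arctan(19/1100) = 0.99°
∠(j19 + 350) = arctan(19/350) = 3.11°
∠L(j19) = 0.99° − 3.11° = -2.12°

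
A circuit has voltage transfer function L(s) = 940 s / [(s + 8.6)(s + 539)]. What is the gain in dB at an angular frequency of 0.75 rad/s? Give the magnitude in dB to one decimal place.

|j0.75| = 0.75
|j0.75 + 8.6| = √(0.75² + 8.6²) = 8.633
|j0.75 + 539| = √(0.75² + 539²) = 539
|L(j0.75)| = 940 × 0.75 / (8.633 × 539) = 0.15152
20 log₁₀(0.15152) = -16.39 dB

-16.4 dB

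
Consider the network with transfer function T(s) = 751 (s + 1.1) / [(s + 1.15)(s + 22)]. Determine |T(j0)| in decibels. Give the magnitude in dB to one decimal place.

T(0) = 751 × 1.1 / (1.15 × 22) = 32.652
20 log₁₀(32.652) = 30.28 dB

30.3 dB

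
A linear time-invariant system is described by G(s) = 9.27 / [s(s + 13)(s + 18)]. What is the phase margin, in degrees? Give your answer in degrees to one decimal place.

Gain crossover: |G(jω)| = 1 at ω ≈ 0.0396 rad/sec.
∠G(j0.0396) = −90° − arctan(0.0396/13) − arctan(0.0396/18) ≈ -90.30°
PM = 180° + (-90.30°) = 89.70°

89.7°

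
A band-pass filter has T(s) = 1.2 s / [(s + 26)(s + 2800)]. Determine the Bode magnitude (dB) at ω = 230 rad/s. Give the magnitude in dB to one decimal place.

-67.4 dB

|j230| = 230
|j230 + 26| = √(230² + 26²) = 231.5
|j230 + 2800| = √(230² + 2800²) = 2809
|T(j230)| = 1.2 × 230 / (231.5 × 2809) = 0.00042443
20 log₁₀(0.00042443) = -67.44 dB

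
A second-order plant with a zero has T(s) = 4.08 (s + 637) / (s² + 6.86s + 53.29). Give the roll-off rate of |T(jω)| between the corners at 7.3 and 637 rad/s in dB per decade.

In this band the factors already past their corner are: complex pole pair at ωₙ ≈ 7.3; net slope = -40 dB/decade.

-40 dB/decade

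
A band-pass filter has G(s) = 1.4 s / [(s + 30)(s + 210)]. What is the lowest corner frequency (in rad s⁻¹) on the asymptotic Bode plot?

Break frequencies occur at each pole and zero magnitude: 30 rad s⁻¹, 210 rad s⁻¹.
The lowest is 30 rad s⁻¹.

30 rad s⁻¹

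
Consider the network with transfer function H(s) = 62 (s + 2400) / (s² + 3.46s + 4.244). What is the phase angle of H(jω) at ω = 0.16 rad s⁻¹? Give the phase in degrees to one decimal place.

-7.5°

∠(j0.16 + 2400) = arctan(0.16/2400) = 0.00°
∠[(j0.16)² + 3.46(j0.16) + 4.244] = ∠[4.2184 + j0.5536] = 7.48°
∠H(j0.16) = 0.00° − 7.48° = -7.47°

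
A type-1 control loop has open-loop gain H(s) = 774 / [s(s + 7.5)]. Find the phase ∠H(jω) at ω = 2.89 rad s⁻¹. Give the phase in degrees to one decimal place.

∠(j2.89 + 7.5) = arctan(2.89/7.5) = 21.07°
∠(j2.89) = 90.00°
∠H(j2.89) = − (21.07° + 90.00°) = -111.07°

-111.1°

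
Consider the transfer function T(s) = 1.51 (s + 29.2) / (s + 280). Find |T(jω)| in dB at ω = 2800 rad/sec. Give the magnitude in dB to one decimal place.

3.5 dB

|j2800 + 29.2| = √(2800² + 29.2²) = 2800
|j2800 + 280| = √(2800² + 280²) = 2814
|T(j2800)| = 1.51 × 2800 / 2814 = 1.5026
20 log₁₀(1.5026) = 3.54 dB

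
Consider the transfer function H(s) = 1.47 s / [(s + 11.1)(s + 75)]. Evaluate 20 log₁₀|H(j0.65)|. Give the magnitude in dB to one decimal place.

|j0.65| = 0.65
|j0.65 + 11.1| = √(0.65² + 11.1²) = 11.12
|j0.65 + 75| = √(0.65² + 75²) = 75
|H(j0.65)| = 1.47 × 0.65 / (11.12 × 75) = 0.0011457
20 log₁₀(0.0011457) = -58.82 dB

-58.8 dB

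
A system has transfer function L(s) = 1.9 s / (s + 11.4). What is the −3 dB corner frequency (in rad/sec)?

For a single-pole high-pass, the −3 dB point is at the pole: ω = 11.4 rad/sec.

11.4 rad/sec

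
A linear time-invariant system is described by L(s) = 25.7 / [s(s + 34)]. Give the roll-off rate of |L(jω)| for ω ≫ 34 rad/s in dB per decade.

With 0 zeros and 2 poles, the high-frequency asymptotic slope is 20 × (0 − 2) = -40 dB/decade.

-40 dB/decade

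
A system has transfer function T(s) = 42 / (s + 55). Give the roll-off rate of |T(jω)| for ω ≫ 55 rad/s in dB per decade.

-20 dB/decade

With 0 zeros and 1 pole, the high-frequency asymptotic slope is 20 × (0 − 1) = -20 dB/decade.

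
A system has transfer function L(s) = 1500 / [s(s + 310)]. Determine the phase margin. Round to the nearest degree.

Gain crossover: |L(jω)| = 1 at ω ≈ 4.84 rad s⁻¹.
∠L(j4.84) = −90° − arctan(4.84/310) ≈ -90.89°
PM = 180° + (-90.89°) = 89.11°

89°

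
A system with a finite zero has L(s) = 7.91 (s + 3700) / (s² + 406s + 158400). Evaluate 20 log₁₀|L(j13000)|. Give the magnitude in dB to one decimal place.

|j13000 + 3700| = √(13000² + 3700²) = 1.352e+04
|(j13000)² + 406(j13000) + 158400| = |-1.6884e+08 + j5.278e+06| = 1.689e+08
|L(j13000)| = 7.91 × 1.352e+04 / 1.689e+08 = 0.00063291
20 log₁₀(0.00063291) = -63.97 dB

-64.0 dB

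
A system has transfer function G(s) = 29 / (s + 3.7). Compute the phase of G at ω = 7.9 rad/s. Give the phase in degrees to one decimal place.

∠(j7.9 + 3.7) = arctan(7.9/3.7) = 64.90°
∠G(j7.9) = −64.90° = -64.90°

-64.9°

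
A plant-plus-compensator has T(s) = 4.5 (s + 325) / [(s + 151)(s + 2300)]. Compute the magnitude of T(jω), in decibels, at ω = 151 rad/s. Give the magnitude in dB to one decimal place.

|j151 + 325| = √(151² + 325²) = 358.4
|j151 + 151| = √(151² + 151²) = 213.5
|j151 + 2300| = √(151² + 2300²) = 2305
|T(j151)| = 4.5 × 358.4 / (213.5 × 2305) = 0.0032763
20 log₁₀(0.0032763) = -49.69 dB

-49.7 dB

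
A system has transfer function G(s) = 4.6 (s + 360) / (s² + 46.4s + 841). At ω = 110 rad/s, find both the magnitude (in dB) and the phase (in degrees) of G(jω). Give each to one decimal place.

|j110 + 360| = √(110² + 360²) = 376.4
|(j110)² + 46.4(j110) + 841| = |-11259 + j5104| = 1.236e+04
|G(j110)| = 4.6 × 376.4 / 1.236e+04 = 0.14007
20 log₁₀(0.14007) = -17.07 dB
∠(j110 + 360) = arctan(110/360) = 16.99°
∠[(j110)² + 46.4(j110) + 841] = ∠[-11259 + j5104] = 155.61°
∠G(j110) = 16.99° − 155.61° = -138.62°

|G| = -17.1 dB, ∠G = -138.6°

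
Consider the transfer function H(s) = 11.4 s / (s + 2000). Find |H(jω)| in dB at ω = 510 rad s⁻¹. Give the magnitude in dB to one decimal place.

|j510| = 510
|j510 + 2000| = √(510² + 2000²) = 2064
|H(j510)| = 11.4 × 510 / 2064 = 2.8169
20 log₁₀(2.8169) = 9.00 dB

9.0 dB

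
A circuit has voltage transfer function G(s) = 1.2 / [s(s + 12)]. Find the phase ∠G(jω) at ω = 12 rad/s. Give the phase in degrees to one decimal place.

∠(j12 + 12) = arctan(12/12) = 45.00°
∠(j12) = 90.00°
∠G(j12) = − (45.00° + 90.00°) = -135.00°

-135.0°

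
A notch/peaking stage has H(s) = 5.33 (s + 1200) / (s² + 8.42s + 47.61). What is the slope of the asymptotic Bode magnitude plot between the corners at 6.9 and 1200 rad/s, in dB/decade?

In this band the factors already past their corner are: complex pole pair at ωₙ ≈ 6.9; net slope = -40 dB/decade.

-40 dB/decade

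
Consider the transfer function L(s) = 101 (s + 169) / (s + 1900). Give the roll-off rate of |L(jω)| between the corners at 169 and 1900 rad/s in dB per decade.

20 dB/decade

In this band the factors already past their corner are: zero at 169; net slope = 20 dB/decade.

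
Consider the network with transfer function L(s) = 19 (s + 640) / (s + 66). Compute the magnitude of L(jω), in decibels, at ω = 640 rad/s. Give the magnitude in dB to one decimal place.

28.5 dB

|j640 + 640| = √(640² + 640²) = 905.1
|j640 + 66| = √(640² + 66²) = 643.4
|L(j640)| = 19 × 905.1 / 643.4 = 26.728
20 log₁₀(26.728) = 28.54 dB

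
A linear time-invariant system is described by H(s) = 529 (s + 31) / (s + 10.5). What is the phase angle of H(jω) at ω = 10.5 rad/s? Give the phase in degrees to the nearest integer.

-26°

∠(j10.5 + 31) = arctan(10.5/31) = 18.71°
∠(j10.5 + 10.5) = arctan(10.5/10.5) = 45.00°
∠H(j10.5) = 18.71° − 45.00° = -26.29°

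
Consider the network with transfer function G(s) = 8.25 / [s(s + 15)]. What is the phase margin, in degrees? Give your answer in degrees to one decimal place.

87.9 deg

Gain crossover: |G(jω)| = 1 at ω ≈ 0.55 rad/s.
∠G(j0.55) = −90° − arctan(0.55/15) ≈ -92.10°
PM = 180° + (-92.10°) = 87.90°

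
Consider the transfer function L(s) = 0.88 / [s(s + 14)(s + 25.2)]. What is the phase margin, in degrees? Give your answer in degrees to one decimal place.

90.0°

Gain crossover: |L(jω)| = 1 at ω ≈ 0.00249 rad/s.
∠L(j0.00249) = −90° − arctan(0.00249/14) − arctan(0.00249/25.2) ≈ -90.02°
PM = 180° + (-90.02°) = 89.98°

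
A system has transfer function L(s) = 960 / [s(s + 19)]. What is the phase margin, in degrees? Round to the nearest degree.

34°

Gain crossover: |L(jω)| = 1 at ω ≈ 28.2 rad/s.
∠L(j28.2) = −90° − arctan(28.2/19) ≈ -146.05°
PM = 180° + (-146.05°) = 33.95°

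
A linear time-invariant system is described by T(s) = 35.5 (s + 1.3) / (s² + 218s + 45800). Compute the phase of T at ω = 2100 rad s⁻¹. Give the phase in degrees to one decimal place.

∠(j2100 + 1.3) = arctan(2100/1.3) = 89.96°
∠[(j2100)² + 218(j2100) + 45800] = ∠[-4.3642e+06 + j4.578e+05] = 174.01°
∠T(j2100) = 89.96° − 174.01° = -84.05°

-84.0°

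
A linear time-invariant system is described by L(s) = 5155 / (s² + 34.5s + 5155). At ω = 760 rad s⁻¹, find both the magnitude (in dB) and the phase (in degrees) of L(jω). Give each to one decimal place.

|L| = -40.9 dB, ∠L = -177.4 deg

|(j760)² + 34.5(j760) + 5155| = |-5.7244e+05 + j26220| = 5.73e+05
|L(j760)| = 5155 / 5.73e+05 = 0.0089958
20 log₁₀(0.0089958) = -40.92 dB
∠[(j760)² + 34.5(j760) + 5155] = ∠[-5.7244e+05 + j26220] = 177.38°
∠L(j760) = −177.38° = -177.38°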